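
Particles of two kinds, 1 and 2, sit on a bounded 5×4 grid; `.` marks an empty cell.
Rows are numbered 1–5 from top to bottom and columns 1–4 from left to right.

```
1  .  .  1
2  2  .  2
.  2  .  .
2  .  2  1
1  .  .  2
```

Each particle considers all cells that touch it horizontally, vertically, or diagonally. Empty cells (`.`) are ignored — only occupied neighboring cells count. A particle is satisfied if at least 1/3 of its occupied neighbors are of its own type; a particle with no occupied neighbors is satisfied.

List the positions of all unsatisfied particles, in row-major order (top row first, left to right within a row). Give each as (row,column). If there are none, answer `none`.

(1,1), (1,4), (2,4), (4,4), (5,1)

(1,1)1 0/2 unhappy
(1,4)1 0/1 unhappy
(2,1)2 2/3 ok
(2,2)2 2/3 ok
(2,4)2 0/1 unhappy
(3,2)2 4/4 ok
(4,1)2 1/2 ok
(4,3)2 2/3 ok
(4,4)1 0/2 unhappy
(5,1)1 0/1 unhappy
(5,4)2 1/2 ok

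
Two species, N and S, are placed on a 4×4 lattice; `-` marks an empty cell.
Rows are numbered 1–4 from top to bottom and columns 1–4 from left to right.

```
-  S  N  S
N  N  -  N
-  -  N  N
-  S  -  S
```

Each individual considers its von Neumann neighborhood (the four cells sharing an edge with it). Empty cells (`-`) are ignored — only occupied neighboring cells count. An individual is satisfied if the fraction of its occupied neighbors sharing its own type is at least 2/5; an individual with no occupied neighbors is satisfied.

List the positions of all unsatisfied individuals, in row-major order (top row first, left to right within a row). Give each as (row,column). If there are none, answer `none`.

Row 1: (1,2)S 0/2 unhappy · (1,3)N 0/2 unhappy · (1,4)S 0/2 unhappy
Row 2: (2,1)N 1/1 ok · (2,2)N 1/2 ok · (2,4)N 1/2 ok
Row 3: (3,3)N 1/1 ok · (3,4)N 2/3 ok
Row 4: (4,2)S 0/0 ok · (4,4)S 0/1 unhappy

(1,2), (1,3), (1,4), (4,4)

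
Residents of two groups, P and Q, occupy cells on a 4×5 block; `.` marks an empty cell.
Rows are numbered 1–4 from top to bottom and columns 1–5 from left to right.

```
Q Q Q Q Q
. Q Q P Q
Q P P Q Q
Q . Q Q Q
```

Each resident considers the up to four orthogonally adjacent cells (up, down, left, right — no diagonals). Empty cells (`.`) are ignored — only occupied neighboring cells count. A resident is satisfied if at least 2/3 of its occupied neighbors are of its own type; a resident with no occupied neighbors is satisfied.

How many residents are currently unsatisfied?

7

(1,1)Q 1/1 satisfied
(1,2)Q 3/3 satisfied
(1,3)Q 3/3 satisfied
(1,4)Q 2/3 satisfied
(1,5)Q 2/2 satisfied
(2,2)Q 2/3 satisfied
(2,3)Q 2/4 not
(2,4)P 0/4 not
(2,5)Q 2/3 satisfied
(3,1)Q 1/2 not
(3,2)P 1/3 not
(3,3)P 1/4 not
(3,4)Q 2/4 not
(3,5)Q 3/3 satisfied
(4,1)Q 1/1 satisfied
(4,3)Q 1/2 not
(4,4)Q 3/3 satisfied
(4,5)Q 2/2 satisfied
Unsatisfied: (2,3), (2,4), (3,1), (3,2), (3,3), (3,4), (4,3) — 7 in total.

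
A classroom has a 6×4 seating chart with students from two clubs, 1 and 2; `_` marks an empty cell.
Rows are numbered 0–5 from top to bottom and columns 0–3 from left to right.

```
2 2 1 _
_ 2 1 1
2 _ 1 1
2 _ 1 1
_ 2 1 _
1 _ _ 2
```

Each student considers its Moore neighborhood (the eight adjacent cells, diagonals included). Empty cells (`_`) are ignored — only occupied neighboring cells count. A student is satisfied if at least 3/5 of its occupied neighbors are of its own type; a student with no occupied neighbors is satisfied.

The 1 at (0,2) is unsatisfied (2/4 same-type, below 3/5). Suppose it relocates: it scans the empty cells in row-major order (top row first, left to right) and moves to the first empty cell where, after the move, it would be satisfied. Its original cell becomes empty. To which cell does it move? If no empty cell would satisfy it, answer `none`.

Vacating (0,2). Empty cells in order:
  (0,3): 2/2 same-type → satisfied — stop here.

(0,3)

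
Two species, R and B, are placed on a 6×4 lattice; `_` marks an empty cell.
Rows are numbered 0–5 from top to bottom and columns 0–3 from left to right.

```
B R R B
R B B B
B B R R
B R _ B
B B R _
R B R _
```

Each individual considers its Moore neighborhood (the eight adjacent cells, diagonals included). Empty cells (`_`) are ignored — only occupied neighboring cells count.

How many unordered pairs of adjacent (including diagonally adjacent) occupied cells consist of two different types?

32

Scan each occupied cell's neighbors to the right and below (and the two forward diagonals) so each pair is counted once.
Row 0: B(0,0)–R(0,1)≠ B(0,0)–R(1,0)≠ B(0,0)–B(1,1)= R(0,1)–R(0,2)= R(0,1)–B(1,1)≠ R(0,1)–B(1,2)≠ R(0,1)–R(1,0)= R(0,2)–B(0,3)≠ R(0,2)–B(1,2)≠ R(0,2)–B(1,3)≠ R(0,2)–B(1,1)≠ B(0,3)–B(1,3)= B(0,3)–B(1,2)=  → 8/13 unlike.
Row 1: R(1,0)–B(1,1)≠ R(1,0)–B(2,0)≠ R(1,0)–B(2,1)≠ B(1,1)–B(1,2)= B(1,1)–B(2,1)= B(1,1)–R(2,2)≠ B(1,1)–B(2,0)= B(1,2)–B(1,3)= B(1,2)–R(2,2)≠ B(1,2)–R(2,3)≠ B(1,2)–B(2,1)= B(1,3)–R(2,3)≠ B(1,3)–R(2,2)≠  → 8/13 unlike.
Row 2: B(2,0)–B(2,1)= B(2,0)–B(3,0)= B(2,0)–R(3,1)≠ B(2,1)–R(2,2)≠ B(2,1)–R(3,1)≠ B(2,1)–B(3,0)= R(2,2)–R(2,3)= R(2,2)–B(3,3)≠ R(2,2)–R(3,1)= R(2,3)–B(3,3)≠  → 5/10 unlike.
Row 3: B(3,0)–R(3,1)≠ B(3,0)–B(4,0)= B(3,0)–B(4,1)= R(3,1)–B(4,1)≠ R(3,1)–R(4,2)= R(3,1)–B(4,0)≠ B(3,3)–R(4,2)≠  → 4/7 unlike.
Row 4: B(4,0)–B(4,1)= B(4,0)–R(5,0)≠ B(4,0)–B(5,1)= B(4,1)–R(4,2)≠ B(4,1)–B(5,1)= B(4,1)–R(5,2)≠ B(4,1)–R(5,0)≠ R(4,2)–R(5,2)= R(4,2)–B(5,1)≠  → 5/9 unlike.
Row 5: R(5,0)–B(5,1)≠ B(5,1)–R(5,2)≠  → 2/2 unlike.
Total adjacent occupied pairs: 54; unlike-type pairs: 32.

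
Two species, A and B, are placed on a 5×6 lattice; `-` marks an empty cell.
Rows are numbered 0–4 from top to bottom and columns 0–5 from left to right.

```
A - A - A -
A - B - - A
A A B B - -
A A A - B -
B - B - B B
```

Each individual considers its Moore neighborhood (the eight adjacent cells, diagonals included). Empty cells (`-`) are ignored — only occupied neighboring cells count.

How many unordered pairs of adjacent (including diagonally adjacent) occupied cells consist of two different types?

10

Scan each occupied cell's neighbors to the right and below (and the two forward diagonals) so each pair is counted once.
From row 0: 1 unlike of 3 pairs (running 1/3).
From row 1: 1 unlike of 5 pairs (running 2/8).
From row 2: 4 unlike of 12 pairs (running 6/20).
From row 3: 4 unlike of 8 pairs (running 10/28).
From row 4: 0 unlike of 1 pairs (running 10/29).
Total adjacent occupied pairs: 29; unlike-type pairs: 10.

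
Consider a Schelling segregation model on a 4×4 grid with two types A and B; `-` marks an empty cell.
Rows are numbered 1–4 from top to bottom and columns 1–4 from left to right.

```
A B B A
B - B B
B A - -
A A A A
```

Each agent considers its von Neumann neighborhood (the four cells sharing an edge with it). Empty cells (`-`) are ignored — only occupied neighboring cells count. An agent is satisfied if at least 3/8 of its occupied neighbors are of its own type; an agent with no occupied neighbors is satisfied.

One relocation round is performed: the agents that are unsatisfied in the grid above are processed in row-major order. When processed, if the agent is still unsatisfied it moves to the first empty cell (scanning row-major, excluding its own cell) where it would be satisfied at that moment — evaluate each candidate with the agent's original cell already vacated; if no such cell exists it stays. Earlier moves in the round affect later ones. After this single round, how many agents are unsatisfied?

0

Initially unsatisfied (in order): (1,1), (1,4), (3,1).
  (1,1) → (3,3).
  (1,4) → (3,4).
  (3,1) → (1,1).
Resulting grid:
B B B -
B - B B
- A A A
A A A A
All satisfied now.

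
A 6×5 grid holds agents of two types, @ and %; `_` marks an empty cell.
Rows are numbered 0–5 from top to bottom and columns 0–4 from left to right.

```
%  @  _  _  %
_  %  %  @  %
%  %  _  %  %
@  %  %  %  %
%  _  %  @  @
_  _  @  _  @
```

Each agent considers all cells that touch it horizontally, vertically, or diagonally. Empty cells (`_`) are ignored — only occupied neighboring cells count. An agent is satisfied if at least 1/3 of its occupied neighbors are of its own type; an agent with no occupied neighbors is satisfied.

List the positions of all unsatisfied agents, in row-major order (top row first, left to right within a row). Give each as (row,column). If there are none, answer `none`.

(0,1), (1,3), (3,0)

(0,0)% 1/2 ok
(0,1)@ 0/3 unhappy
(0,4)% 1/2 ok
(1,1)% 4/5 ok
(1,2)% 3/5 ok
(1,3)@ 0/5 unhappy
(1,4)% 3/4 ok
(2,0)% 3/4 ok
(2,1)% 5/6 ok
(2,3)% 6/7 ok
(2,4)% 4/5 ok
(3,0)@ 0/4 unhappy
(3,1)% 5/6 ok
(3,2)% 5/6 ok
(3,3)% 5/7 ok
(3,4)% 3/5 ok
(4,0)% 1/2 ok
(4,2)% 3/5 ok
(4,3)@ 3/7 ok
(4,4)@ 2/4 ok
(5,2)@ 1/2 ok
(5,4)@ 2/2 ok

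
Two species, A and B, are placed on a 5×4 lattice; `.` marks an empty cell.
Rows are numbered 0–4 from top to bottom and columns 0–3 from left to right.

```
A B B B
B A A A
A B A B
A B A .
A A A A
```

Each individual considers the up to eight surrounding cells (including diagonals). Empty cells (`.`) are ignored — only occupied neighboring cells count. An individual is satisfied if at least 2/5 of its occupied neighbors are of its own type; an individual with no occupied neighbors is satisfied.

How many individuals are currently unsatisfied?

(0,0)A 1/3 not
(0,1)B 2/5 satisfied
(0,2)B 2/5 satisfied
(0,3)B 1/3 not
(1,0)B 2/5 satisfied
(1,1)A 4/8 satisfied
(1,2)A 3/8 not
(1,3)A 2/5 satisfied
(2,0)A 2/5 satisfied
(2,1)B 2/8 not
(2,2)A 4/7 satisfied
(2,3)B 0/4 not
(3,0)A 3/5 satisfied
(3,1)B 1/8 not
(3,2)A 4/7 satisfied
(4,0)A 2/3 satisfied
(4,1)A 4/5 satisfied
(4,2)A 3/4 satisfied
(4,3)A 2/2 satisfied
Unsatisfied: (0,0), (0,3), (1,2), (2,1), (2,3), (3,1) — 6 in total.

6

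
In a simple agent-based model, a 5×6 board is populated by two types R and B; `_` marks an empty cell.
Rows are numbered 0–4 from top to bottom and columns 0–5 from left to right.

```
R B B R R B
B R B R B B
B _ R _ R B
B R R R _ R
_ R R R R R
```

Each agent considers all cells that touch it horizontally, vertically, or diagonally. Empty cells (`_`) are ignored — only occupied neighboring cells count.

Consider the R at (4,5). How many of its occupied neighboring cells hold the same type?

Occupied neighbors of (4,5): (3,5)=R, (4,4)=R.
Same type (R): 2 of 2.

2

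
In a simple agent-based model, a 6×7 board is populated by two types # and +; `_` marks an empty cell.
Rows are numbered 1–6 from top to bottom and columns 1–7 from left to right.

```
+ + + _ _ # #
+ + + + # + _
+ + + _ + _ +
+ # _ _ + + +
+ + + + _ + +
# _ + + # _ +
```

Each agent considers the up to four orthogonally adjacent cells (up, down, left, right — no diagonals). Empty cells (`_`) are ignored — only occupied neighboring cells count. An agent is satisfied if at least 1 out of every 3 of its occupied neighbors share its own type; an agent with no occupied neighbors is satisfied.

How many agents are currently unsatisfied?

(1,1)+ 2/2 ✓
(1,2)+ 3/3 ✓
(1,3)+ 2/2 ✓
(1,6)# 1/2 ✓
(1,7)# 1/1 ✓
(2,1)+ 3/3 ✓
(2,2)+ 4/4 ✓
(2,3)+ 4/4 ✓
(2,4)+ 1/2 ✓
(2,5)# 0/3 ✗
(2,6)+ 0/2 ✗
(3,1)+ 3/3 ✓
(3,2)+ 3/4 ✓
(3,3)+ 2/2 ✓
(3,5)+ 1/2 ✓
(3,7)+ 1/1 ✓
(4,1)+ 2/3 ✓
(4,2)# 0/3 ✗
(4,5)+ 2/2 ✓
(4,6)+ 3/3 ✓
(4,7)+ 3/3 ✓
(5,1)+ 2/3 ✓
(5,2)+ 2/3 ✓
(5,3)+ 3/3 ✓
(5,4)+ 2/2 ✓
(5,6)+ 2/2 ✓
(5,7)+ 3/3 ✓
(6,1)# 0/1 ✗
(6,3)+ 2/2 ✓
(6,4)+ 2/3 ✓
(6,5)# 0/1 ✗
(6,7)+ 1/1 ✓
Unsatisfied: (2,5), (2,6), (4,2), (6,1), (6,5) — 5 in total.

5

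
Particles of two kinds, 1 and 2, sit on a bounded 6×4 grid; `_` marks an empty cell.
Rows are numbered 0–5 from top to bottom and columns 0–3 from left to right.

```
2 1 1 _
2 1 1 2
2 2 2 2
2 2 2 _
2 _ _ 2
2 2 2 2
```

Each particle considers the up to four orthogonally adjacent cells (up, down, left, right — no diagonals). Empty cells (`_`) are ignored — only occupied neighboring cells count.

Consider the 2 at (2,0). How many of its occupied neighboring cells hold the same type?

3

Occupied neighbors of (2,0): (1,0)=2, (3,0)=2, (2,1)=2.
Same type (2): 3 of 3.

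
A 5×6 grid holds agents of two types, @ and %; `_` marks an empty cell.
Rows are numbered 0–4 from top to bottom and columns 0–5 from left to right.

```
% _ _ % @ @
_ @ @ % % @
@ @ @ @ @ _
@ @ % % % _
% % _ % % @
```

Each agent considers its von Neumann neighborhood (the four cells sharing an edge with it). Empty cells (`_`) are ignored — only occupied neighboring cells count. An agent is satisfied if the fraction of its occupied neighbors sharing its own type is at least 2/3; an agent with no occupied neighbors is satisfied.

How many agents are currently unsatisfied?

(0,0)% 0/0 ✓
(0,3)% 1/2 ✗
(0,4)@ 1/3 ✗
(0,5)@ 2/2 ✓
(1,1)@ 2/2 ✓
(1,2)@ 2/3 ✓
(1,3)% 2/4 ✗
(1,4)% 1/4 ✗
(1,5)@ 1/2 ✗
(2,0)@ 2/2 ✓
(2,1)@ 4/4 ✓
(2,2)@ 3/4 ✓
(2,3)@ 2/4 ✗
(2,4)@ 1/3 ✗
(3,0)@ 2/3 ✓
(3,1)@ 2/4 ✗
(3,2)% 1/3 ✗
(3,3)% 3/4 ✓
(3,4)% 2/3 ✓
(4,0)% 1/2 ✗
(4,1)% 1/2 ✗
(4,3)% 2/2 ✓
(4,4)% 2/3 ✓
(4,5)@ 0/1 ✗
Unsatisfied: (0,3), (0,4), (1,3), (1,4), (1,5), (2,3), (2,4), (3,1), (3,2), (4,0), (4,1), (4,5) — 12 in total.

12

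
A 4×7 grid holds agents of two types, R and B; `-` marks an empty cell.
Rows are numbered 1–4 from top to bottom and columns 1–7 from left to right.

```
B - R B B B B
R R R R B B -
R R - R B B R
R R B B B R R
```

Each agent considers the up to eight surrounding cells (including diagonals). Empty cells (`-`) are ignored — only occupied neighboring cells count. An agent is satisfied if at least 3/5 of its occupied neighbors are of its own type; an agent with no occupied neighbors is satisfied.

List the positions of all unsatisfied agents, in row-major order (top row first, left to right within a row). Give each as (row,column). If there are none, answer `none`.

(1,1)B 0/2 unhappy
(1,3)R 3/4 ok
(1,4)B 2/5 unhappy
(1,5)B 4/5 ok
(1,6)B 4/4 ok
(1,7)B 2/2 ok
(2,1)R 3/4 ok
(2,2)R 5/6 ok
(2,3)R 5/6 ok
(2,4)R 3/7 unhappy
(2,5)B 6/8 ok
(2,6)B 6/7 ok
(3,1)R 5/5 ok
(3,2)R 6/7 ok
(3,4)R 2/7 unhappy
(3,5)B 5/8 ok
(3,6)B 4/7 unhappy
(3,7)R 2/4 unhappy
(4,1)R 3/3 ok
(4,2)R 3/4 ok
(4,3)B 1/4 unhappy
(4,4)B 3/4 ok
(4,5)B 3/5 ok
(4,6)R 2/5 unhappy
(4,7)R 2/3 ok

(1,1), (1,4), (2,4), (3,4), (3,6), (3,7), (4,3), (4,6)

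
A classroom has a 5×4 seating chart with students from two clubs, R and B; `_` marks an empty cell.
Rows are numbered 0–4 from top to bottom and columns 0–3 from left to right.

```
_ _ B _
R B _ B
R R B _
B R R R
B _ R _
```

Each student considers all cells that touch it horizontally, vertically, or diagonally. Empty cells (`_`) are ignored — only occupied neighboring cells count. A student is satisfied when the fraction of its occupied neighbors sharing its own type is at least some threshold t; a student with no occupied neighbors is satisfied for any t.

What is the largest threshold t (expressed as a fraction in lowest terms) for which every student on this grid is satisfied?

1/4

(0,2)B 2/2
(1,0)R 2/3
(1,1)B 2/5
(1,3)B 2/2
(2,0)R 3/5
(2,1)R 4/7
(2,2)B 2/6
(3,0)B 1/4
(3,1)R 4/7
(3,2)R 4/5
(3,3)R 2/3
(4,0)B 1/2
(4,2)R 3/3
The smallest same-type fraction is 1/4 at (3,0), which reduces to 1/4. Any threshold above that leaves this student unsatisfied.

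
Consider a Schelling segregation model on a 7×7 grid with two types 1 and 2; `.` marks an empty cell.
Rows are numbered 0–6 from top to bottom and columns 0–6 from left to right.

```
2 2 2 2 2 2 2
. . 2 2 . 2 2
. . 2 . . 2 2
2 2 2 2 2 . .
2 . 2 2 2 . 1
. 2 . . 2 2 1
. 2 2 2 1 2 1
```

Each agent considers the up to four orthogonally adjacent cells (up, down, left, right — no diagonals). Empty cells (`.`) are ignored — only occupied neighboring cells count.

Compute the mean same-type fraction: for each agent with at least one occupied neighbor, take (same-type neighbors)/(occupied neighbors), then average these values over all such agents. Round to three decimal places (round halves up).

0.892

Row 0: (0,0)2 1/1 · (0,1)2 2/2 · (0,2)2 3/3 · (0,3)2 3/3 · (0,4)2 2/2 · (0,5)2 3/3 · (0,6)2 2/2
Row 1: (1,2)2 3/3 · (1,3)2 2/2 · (1,5)2 3/3 · (1,6)2 3/3
Row 2: (2,2)2 2/2 · (2,5)2 2/2 · (2,6)2 2/2
Row 3: (3,0)2 2/2 · (3,1)2 2/2 · (3,2)2 4/4 · (3,3)2 3/3 · (3,4)2 2/2
Row 4: (4,0)2 1/1 · (4,2)2 2/2 · (4,3)2 3/3 · (4,4)2 3/3 · (4,6)1 1/1
Row 5: (5,1)2 1/1 · (5,4)2 2/3 · (5,5)2 2/3 · (5,6)1 2/3
Row 6: (6,1)2 2/2 · (6,2)2 2/2 · (6,3)2 1/2 · (6,4)1 0/3 · (6,5)2 1/3 · (6,6)1 1/2
Sum over 34 agents: 1/1 + 2/2 + 3/3 + 3/3 + 2/2 + 3/3 + 2/2 + 3/3 + 2/2 + 3/3 + 3/3 + 2/2 + 2/2 + 2/2 + 2/2 + 2/2 + 4/4 + 3/3 + 2/2 + 1/1 + 2/2 + 3/3 + 3/3 + 1/1 + 1/1 + 2/3 + 2/3 + 2/3 + 2/2 + 2/2 + 1/2 + 0/3 + 1/3 + 1/2 = 91/3; mean = 91/3 ÷ 34 = 91/102 = 0.892156… → 0.892.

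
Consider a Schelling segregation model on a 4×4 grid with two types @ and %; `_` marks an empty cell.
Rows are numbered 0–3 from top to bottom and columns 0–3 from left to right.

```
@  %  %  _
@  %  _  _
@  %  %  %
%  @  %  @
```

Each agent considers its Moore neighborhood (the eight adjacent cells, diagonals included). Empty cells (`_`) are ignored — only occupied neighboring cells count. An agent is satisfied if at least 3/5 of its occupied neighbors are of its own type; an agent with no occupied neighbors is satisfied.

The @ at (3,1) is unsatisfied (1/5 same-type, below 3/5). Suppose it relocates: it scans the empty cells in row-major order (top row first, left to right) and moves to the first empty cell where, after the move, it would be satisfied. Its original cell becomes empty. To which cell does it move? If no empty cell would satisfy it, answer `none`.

Vacating (3,1). Empty cells in order:
  (0,3): 0/1 same-type → still unsatisfied.
  (1,2): 0/6 same-type → still unsatisfied.
  (1,3): 0/3 same-type → still unsatisfied.

none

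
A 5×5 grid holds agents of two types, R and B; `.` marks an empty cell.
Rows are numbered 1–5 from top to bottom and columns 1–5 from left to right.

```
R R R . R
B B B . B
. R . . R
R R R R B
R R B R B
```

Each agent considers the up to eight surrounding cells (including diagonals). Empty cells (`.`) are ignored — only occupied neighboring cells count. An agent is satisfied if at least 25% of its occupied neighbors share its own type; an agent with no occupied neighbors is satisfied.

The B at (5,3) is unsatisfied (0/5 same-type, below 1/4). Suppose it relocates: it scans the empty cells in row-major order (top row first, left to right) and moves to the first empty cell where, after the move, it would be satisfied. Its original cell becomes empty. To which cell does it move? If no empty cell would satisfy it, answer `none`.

(1,4)

Vacating (5,3). Empty cells in order:
  (1,4): 2/4 same-type → satisfied — stop here.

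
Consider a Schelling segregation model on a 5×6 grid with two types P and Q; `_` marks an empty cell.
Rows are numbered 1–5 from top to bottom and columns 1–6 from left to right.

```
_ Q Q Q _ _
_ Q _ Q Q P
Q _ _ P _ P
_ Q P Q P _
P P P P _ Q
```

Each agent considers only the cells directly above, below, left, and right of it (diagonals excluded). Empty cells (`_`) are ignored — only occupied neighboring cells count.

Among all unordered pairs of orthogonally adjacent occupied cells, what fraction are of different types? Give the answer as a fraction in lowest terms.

4/9

Scan each occupied cell's neighbors to the right and below so each pair is counted once.
From row 1: 0 unlike of 4 pairs (running 0/4).
From row 2: 2 unlike of 4 pairs (running 2/8).
From row 3: 1 unlike of 1 pairs (running 3/9).
From row 4: 5 unlike of 6 pairs (running 8/15).
From row 5: 0 unlike of 3 pairs (running 8/18).
Total adjacent occupied pairs: 18; unlike-type pairs: 8.
8/18 reduces to 4/9.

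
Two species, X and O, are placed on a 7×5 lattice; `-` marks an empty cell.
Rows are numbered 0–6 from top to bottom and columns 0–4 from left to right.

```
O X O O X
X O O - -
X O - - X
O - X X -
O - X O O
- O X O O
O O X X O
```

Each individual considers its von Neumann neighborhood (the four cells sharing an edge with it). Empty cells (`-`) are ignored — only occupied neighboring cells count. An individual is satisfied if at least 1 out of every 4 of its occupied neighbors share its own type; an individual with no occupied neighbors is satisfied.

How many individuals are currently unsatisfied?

3

Row 0: (0,0)O 0/2 ✗ · (0,1)X 0/3 ✗ · (0,2)O 2/3 ✓ · (0,3)O 1/2 ✓ · (0,4)X 0/1 ✗
Row 1: (1,0)X 1/3 ✓ · (1,1)O 2/4 ✓ · (1,2)O 2/2 ✓
Row 2: (2,0)X 1/3 ✓ · (2,1)O 1/2 ✓ · (2,4)X 0/0 ✓
Row 3: (3,0)O 1/2 ✓ · (3,2)X 2/2 ✓ · (3,3)X 1/2 ✓
Row 4: (4,0)O 1/1 ✓ · (4,2)X 2/3 ✓ · (4,3)O 2/4 ✓ · (4,4)O 2/2 ✓
Row 5: (5,1)O 1/2 ✓ · (5,2)X 2/4 ✓ · (5,3)O 2/4 ✓ · (5,4)O 3/3 ✓
Row 6: (6,0)O 1/1 ✓ · (6,1)O 2/3 ✓ · (6,2)X 2/3 ✓ · (6,3)X 1/3 ✓ · (6,4)O 1/2 ✓
Unsatisfied: (0,0), (0,1), (0,4) — 3 in total.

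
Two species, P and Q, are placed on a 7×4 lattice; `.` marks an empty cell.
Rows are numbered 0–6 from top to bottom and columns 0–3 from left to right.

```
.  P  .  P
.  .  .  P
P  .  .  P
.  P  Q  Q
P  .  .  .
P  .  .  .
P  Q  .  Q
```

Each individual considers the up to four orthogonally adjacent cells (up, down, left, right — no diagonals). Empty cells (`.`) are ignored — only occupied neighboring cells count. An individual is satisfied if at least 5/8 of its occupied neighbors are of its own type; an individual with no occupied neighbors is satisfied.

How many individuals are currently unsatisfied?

Row 0: (0,1)P 0/0 ok · (0,3)P 1/1 ok
Row 1: (1,3)P 2/2 ok
Row 2: (2,0)P 0/0 ok · (2,3)P 1/2 unhappy
Row 3: (3,1)P 0/1 unhappy · (3,2)Q 1/2 unhappy · (3,3)Q 1/2 unhappy
Row 4: (4,0)P 1/1 ok
Row 5: (5,0)P 2/2 ok
Row 6: (6,0)P 1/2 unhappy · (6,1)Q 0/1 unhappy · (6,3)Q 0/0 ok
Unsatisfied: (2,3), (3,1), (3,2), (3,3), (6,0), (6,1) — 6 in total.

6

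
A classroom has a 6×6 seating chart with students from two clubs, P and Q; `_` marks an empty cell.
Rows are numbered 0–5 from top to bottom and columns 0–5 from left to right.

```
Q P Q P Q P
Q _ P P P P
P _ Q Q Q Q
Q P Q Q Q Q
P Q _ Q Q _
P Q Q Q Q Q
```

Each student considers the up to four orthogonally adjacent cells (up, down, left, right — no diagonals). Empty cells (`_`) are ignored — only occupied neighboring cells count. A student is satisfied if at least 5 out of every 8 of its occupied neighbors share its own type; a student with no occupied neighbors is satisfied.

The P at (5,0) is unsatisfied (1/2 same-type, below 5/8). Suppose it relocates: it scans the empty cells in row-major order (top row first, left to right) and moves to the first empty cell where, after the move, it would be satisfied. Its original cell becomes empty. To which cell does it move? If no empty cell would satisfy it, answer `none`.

Vacating (5,0). Empty cells in order:
  (1,1): 2/3 same-type → satisfied — stop here.

(1,1)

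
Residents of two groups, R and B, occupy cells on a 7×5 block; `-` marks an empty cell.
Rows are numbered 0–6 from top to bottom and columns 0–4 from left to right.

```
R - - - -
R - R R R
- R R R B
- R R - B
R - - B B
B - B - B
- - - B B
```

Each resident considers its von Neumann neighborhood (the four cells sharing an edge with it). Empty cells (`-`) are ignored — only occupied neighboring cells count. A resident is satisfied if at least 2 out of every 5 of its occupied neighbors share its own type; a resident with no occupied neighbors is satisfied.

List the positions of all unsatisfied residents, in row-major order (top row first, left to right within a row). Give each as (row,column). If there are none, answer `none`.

(0,0)R 1/1 satisfied
(1,0)R 1/1 satisfied
(1,2)R 2/2 satisfied
(1,3)R 3/3 satisfied
(1,4)R 1/2 satisfied
(2,1)R 2/2 satisfied
(2,2)R 4/4 satisfied
(2,3)R 2/3 satisfied
(2,4)B 1/3 not
(3,1)R 2/2 satisfied
(3,2)R 2/2 satisfied
(3,4)B 2/2 satisfied
(4,0)R 0/1 not
(4,3)B 1/1 satisfied
(4,4)B 3/3 satisfied
(5,0)B 0/1 not
(5,2)B 0/0 satisfied
(5,4)B 2/2 satisfied
(6,3)B 1/1 satisfied
(6,4)B 2/2 satisfied

(2,4), (4,0), (5,0)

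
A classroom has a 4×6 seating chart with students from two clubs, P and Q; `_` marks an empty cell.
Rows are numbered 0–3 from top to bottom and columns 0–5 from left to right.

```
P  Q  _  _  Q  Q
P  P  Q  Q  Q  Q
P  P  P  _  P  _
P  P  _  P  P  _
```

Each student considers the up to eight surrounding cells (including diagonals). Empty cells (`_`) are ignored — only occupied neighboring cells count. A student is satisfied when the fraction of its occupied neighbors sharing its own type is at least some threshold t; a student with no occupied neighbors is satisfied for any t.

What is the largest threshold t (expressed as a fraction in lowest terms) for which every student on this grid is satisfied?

(0,0)P 2/3
(0,1)Q 1/4
(0,4)Q 4/4
(0,5)Q 3/3
(1,0)P 4/5
(1,1)P 5/7
(1,2)Q 2/5
(1,3)Q 3/5
(1,4)Q 4/5
(1,5)Q 3/4
(2,0)P 5/5
(2,1)P 6/7
(2,2)P 4/6
(2,4)P 2/5
(3,0)P 3/3
(3,1)P 4/4
(3,3)P 3/3
(3,4)P 2/2
The smallest same-type fraction is 1/4 at (0,1), which reduces to 1/4. Any threshold above that leaves this student unsatisfied.

1/4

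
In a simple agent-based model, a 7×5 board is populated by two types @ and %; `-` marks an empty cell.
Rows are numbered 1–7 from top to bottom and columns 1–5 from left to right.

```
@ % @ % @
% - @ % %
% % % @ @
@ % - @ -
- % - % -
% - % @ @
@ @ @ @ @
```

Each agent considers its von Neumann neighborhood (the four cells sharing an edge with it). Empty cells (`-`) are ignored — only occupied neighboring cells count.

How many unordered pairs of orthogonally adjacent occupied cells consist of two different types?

Scan each occupied cell's neighbors to the right and below so each pair is counted once.
From row 1: 6 unlike of 8 pairs (running 6/8).
From row 2: 4 unlike of 6 pairs (running 10/14).
From row 3: 2 unlike of 7 pairs (running 12/21).
From row 4: 2 unlike of 3 pairs (running 14/24).
From row 5: 1 unlike of 1 pairs (running 15/25).
From row 6: 3 unlike of 6 pairs (running 18/31).
From row 7: 0 unlike of 4 pairs (running 18/35).
Total adjacent occupied pairs: 35; unlike-type pairs: 18.

18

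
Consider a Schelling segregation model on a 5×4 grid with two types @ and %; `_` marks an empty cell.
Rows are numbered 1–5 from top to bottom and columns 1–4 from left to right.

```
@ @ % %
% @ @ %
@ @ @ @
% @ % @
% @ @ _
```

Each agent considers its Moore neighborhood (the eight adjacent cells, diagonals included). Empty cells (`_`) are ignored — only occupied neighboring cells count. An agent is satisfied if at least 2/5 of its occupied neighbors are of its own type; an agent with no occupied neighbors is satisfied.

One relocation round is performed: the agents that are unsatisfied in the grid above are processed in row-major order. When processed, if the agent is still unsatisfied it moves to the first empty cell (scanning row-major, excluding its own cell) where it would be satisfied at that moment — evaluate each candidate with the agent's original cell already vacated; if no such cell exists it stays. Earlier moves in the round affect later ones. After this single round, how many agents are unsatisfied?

4

Initially unsatisfied (in order): (2,1), (4,1), (4,3), (5,1).
  (2,1): no empty cell satisfies it; stays.
  (4,1): no empty cell satisfies it; stays.
  (4,3): no empty cell satisfies it; stays.
  (5,1): no empty cell satisfies it; stays.
Resulting grid:
@ @ % %
% @ @ %
@ @ @ @
% @ % @
% @ @ _
Unsatisfied now: (2,1), (4,1), (4,3), (5,1).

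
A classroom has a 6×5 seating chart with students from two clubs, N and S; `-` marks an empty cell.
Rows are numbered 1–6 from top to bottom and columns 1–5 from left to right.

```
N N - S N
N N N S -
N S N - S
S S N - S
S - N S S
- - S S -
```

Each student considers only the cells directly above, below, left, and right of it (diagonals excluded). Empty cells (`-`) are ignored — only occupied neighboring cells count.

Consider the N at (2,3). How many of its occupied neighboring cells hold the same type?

2

Occupied neighbors of (2,3): (3,3)=N, (2,2)=N, (2,4)=S.
Same type (N): 2 of 3.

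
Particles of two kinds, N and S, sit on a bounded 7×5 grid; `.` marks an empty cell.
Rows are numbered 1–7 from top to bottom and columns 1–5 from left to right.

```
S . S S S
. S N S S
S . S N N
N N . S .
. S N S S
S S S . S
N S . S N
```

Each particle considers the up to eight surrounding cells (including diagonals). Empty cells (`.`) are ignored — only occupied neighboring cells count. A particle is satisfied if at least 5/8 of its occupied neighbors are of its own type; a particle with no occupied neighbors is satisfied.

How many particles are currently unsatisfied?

Row 1: (1,1)S 1/1 satisfied · (1,3)S 3/4 satisfied · (1,4)S 4/5 satisfied · (1,5)S 3/3 satisfied
Row 2: (2,2)S 4/5 satisfied · (2,3)N 1/6 not · (2,4)S 5/8 satisfied · (2,5)S 3/5 not
Row 3: (3,1)S 1/3 not · (3,3)S 3/6 not · (3,4)N 2/6 not · (3,5)N 1/4 not
Row 4: (4,1)N 1/3 not · (4,2)N 2/5 not · (4,4)S 3/6 not
Row 5: (5,2)S 3/6 not · (5,3)N 1/6 not · (5,4)S 4/5 satisfied · (5,5)S 3/3 satisfied
Row 6: (6,1)S 3/4 satisfied · (6,2)S 4/6 satisfied · (6,3)S 5/6 satisfied · (6,5)S 3/4 satisfied
Row 7: (7,1)N 0/3 not · (7,2)S 3/4 satisfied · (7,4)S 2/3 satisfied · (7,5)N 0/2 not
Unsatisfied: (2,3), (2,5), (3,1), (3,3), (3,4), (3,5), (4,1), (4,2), (4,4), (5,2), (5,3), (7,1), (7,5) — 13 in total.

13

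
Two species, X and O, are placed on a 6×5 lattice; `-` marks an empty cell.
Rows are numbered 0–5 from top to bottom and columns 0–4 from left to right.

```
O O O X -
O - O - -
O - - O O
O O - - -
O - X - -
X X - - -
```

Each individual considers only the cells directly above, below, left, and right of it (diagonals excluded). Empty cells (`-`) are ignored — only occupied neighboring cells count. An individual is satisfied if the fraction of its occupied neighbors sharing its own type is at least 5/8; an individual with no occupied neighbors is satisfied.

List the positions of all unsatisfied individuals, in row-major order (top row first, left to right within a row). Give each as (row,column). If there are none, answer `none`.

Row 0: (0,0)O 2/2 ok · (0,1)O 2/2 ok · (0,2)O 2/3 ok · (0,3)X 0/1 unhappy
Row 1: (1,0)O 2/2 ok · (1,2)O 1/1 ok
Row 2: (2,0)O 2/2 ok · (2,3)O 1/1 ok · (2,4)O 1/1 ok
Row 3: (3,0)O 3/3 ok · (3,1)O 1/1 ok
Row 4: (4,0)O 1/2 unhappy · (4,2)X 0/0 ok
Row 5: (5,0)X 1/2 unhappy · (5,1)X 1/1 ok

(0,3), (4,0), (5,0)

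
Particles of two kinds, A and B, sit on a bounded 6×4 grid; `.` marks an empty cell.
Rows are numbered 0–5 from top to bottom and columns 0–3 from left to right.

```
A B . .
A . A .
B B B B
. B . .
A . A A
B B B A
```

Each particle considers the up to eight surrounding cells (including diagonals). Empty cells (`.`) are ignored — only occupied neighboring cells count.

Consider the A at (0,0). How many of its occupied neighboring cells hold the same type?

1

Occupied neighbors of (0,0): (0,1)=B, (1,0)=A.
Same type (A): 1 of 2.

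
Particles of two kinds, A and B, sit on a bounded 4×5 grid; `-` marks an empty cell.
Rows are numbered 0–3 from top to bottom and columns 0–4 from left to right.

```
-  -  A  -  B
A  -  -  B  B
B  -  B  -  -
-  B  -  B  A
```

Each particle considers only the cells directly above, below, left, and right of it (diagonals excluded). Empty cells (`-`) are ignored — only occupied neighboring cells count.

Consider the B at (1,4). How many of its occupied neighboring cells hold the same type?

2

Occupied neighbors of (1,4): (0,4)=B, (1,3)=B.
Same type (B): 2 of 2.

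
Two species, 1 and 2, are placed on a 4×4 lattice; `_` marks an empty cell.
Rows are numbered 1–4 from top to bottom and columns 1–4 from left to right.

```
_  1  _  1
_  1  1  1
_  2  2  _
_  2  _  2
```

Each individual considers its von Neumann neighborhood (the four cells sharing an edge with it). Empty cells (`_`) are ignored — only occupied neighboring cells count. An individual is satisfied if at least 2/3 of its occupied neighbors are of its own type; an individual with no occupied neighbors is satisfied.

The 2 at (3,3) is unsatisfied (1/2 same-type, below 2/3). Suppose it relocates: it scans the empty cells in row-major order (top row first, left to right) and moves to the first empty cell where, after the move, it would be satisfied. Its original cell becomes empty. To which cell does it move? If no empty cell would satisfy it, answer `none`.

(3,1)

Vacating (3,3). Empty cells in order:
  (1,1): 0/1 same-type → still unsatisfied.
  (1,3): 0/3 same-type → still unsatisfied.
  (2,1): 0/1 same-type → still unsatisfied.
  (3,1): 1/1 same-type → satisfied — stop here.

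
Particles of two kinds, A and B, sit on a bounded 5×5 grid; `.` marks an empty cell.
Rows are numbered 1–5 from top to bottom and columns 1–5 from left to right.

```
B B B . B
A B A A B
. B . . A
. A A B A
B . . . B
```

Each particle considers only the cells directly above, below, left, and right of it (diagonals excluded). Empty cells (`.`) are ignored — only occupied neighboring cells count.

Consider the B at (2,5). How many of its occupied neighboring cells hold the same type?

Occupied neighbors of (2,5): (1,5)=B, (3,5)=A, (2,4)=A.
Same type (B): 1 of 3.

1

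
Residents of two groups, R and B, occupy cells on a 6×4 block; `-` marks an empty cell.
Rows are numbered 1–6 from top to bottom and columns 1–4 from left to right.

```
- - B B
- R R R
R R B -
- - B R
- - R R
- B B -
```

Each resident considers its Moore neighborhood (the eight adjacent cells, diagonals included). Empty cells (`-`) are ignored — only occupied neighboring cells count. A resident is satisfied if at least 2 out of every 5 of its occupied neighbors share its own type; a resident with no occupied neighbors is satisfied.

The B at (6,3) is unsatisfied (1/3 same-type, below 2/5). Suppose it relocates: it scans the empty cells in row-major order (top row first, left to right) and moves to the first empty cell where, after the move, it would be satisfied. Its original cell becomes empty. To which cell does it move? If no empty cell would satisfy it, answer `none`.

(3,4)

Vacating (6,3). Empty cells in order:
  (1,1): 0/1 same-type → still unsatisfied.
  (1,2): 1/3 same-type → still unsatisfied.
  (2,1): 0/3 same-type → still unsatisfied.
  (3,4): 2/5 same-type → satisfied — stop here.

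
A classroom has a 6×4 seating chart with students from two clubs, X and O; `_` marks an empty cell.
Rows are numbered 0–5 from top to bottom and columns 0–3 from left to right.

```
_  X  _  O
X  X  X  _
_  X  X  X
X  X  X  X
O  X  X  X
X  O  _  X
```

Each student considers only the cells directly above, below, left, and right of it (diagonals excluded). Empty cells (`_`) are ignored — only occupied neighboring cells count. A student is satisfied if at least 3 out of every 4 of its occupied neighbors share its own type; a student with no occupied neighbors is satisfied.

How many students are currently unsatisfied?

5

Row 0: (0,1)X 1/1 ok · (0,3)O 0/0 ok
Row 1: (1,0)X 1/1 ok · (1,1)X 4/4 ok · (1,2)X 2/2 ok
Row 2: (2,1)X 3/3 ok · (2,2)X 4/4 ok · (2,3)X 2/2 ok
Row 3: (3,0)X 1/2 unhappy · (3,1)X 4/4 ok · (3,2)X 4/4 ok · (3,3)X 3/3 ok
Row 4: (4,0)O 0/3 unhappy · (4,1)X 2/4 unhappy · (4,2)X 3/3 ok · (4,3)X 3/3 ok
Row 5: (5,0)X 0/2 unhappy · (5,1)O 0/2 unhappy · (5,3)X 1/1 ok
Unsatisfied: (3,0), (4,0), (4,1), (5,0), (5,1) — 5 in total.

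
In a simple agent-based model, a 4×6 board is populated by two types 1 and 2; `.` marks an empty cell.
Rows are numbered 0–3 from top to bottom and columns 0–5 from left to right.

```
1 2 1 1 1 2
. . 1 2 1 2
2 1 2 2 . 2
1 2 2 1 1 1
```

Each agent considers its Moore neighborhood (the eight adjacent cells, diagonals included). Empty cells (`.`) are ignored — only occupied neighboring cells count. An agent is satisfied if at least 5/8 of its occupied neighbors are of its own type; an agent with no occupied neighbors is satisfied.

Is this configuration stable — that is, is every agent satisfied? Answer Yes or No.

No

(0,0)1 0/1 ✗
(0,1)2 0/3 ✗
(0,2)1 2/4 ✗
(0,3)1 4/5 ✓
(0,4)1 2/5 ✗
(0,5)2 1/3 ✗
(1,2)1 3/7 ✗
(1,3)2 2/7 ✗
(1,4)1 2/7 ✗
(1,5)2 2/4 ✗
(2,0)2 1/3 ✗
(2,1)1 2/6 ✗
(2,2)2 4/7 ✗
(2,3)2 3/7 ✗
(2,5)2 1/4 ✗
(3,0)1 1/3 ✗
(3,1)2 3/5 ✗
(3,2)2 3/5 ✗
(3,3)1 1/4 ✗
(3,4)1 2/4 ✗
(3,5)1 1/2 ✗
For instance (0,0) has only 0/1 same-type neighbors, below 5/8.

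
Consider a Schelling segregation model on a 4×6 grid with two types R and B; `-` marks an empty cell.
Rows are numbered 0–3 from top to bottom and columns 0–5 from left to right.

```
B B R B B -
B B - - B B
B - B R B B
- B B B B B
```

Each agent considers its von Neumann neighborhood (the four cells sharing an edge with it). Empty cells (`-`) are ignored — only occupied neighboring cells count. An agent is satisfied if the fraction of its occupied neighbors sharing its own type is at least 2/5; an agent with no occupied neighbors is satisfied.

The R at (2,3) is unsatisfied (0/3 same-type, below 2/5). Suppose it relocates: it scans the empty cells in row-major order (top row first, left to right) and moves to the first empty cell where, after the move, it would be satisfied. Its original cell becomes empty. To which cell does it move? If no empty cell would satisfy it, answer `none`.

Vacating (2,3). Empty cells in order:
  (0,5): 0/2 same-type → still unsatisfied.
  (1,2): 1/3 same-type → still unsatisfied.
  (1,3): 0/2 same-type → still unsatisfied.
  (2,1): 0/4 same-type → still unsatisfied.
  (3,0): 0/2 same-type → still unsatisfied.

none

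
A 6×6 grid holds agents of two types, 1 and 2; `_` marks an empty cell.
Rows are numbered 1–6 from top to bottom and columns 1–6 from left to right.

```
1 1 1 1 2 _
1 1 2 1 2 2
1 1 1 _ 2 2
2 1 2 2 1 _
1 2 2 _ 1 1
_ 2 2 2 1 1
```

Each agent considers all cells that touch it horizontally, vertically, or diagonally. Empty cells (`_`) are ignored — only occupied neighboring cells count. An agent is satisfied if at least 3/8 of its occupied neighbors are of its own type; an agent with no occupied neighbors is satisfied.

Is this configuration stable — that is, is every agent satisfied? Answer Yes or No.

Row 1: (1,1)1 3/3 ok · (1,2)1 4/5 ok · (1,3)1 4/5 ok · (1,4)1 2/5 ok · (1,5)2 2/4 ok
Row 2: (2,1)1 5/5 ok · (2,2)1 7/8 ok · (2,3)2 0/7 unhappy · (2,4)1 3/7 ok · (2,5)2 4/6 ok · (2,6)2 4/4 ok
Row 3: (3,1)1 4/5 ok · (3,2)1 5/8 ok · (3,3)1 4/7 ok · (3,5)2 4/6 ok · (3,6)2 3/4 ok
Row 4: (4,1)2 1/5 unhappy · (4,2)1 4/8 ok · (4,3)2 3/6 ok · (4,4)2 3/6 ok · (4,5)1 2/5 ok
Row 5: (5,1)1 1/4 unhappy · (5,2)2 5/7 ok · (5,3)2 6/7 ok · (5,5)1 4/6 ok · (5,6)1 4/4 ok
Row 6: (6,2)2 3/4 ok · (6,3)2 4/4 ok · (6,4)2 2/4 ok · (6,5)1 3/4 ok · (6,6)1 3/3 ok
For instance (2,3) has only 0/7 same-type neighbors, below 3/8.

No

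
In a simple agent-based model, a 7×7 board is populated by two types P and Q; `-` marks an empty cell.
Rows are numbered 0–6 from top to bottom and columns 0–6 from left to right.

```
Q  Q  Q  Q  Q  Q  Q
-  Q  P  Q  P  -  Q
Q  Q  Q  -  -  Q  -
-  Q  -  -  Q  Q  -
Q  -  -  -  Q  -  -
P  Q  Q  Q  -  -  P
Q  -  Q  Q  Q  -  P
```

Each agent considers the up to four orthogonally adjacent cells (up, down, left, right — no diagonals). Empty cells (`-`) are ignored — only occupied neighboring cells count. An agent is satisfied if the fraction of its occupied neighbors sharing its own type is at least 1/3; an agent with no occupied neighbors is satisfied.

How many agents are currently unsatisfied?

Row 0: (0,0)Q 1/1 ok · (0,1)Q 3/3 ok · (0,2)Q 2/3 ok · (0,3)Q 3/3 ok · (0,4)Q 2/3 ok · (0,5)Q 2/2 ok · (0,6)Q 2/2 ok
Row 1: (1,1)Q 2/3 ok · (1,2)P 0/4 unhappy · (1,3)Q 1/3 ok · (1,4)P 0/2 unhappy · (1,6)Q 1/1 ok
Row 2: (2,0)Q 1/1 ok · (2,1)Q 4/4 ok · (2,2)Q 1/2 ok · (2,5)Q 1/1 ok
Row 3: (3,1)Q 1/1 ok · (3,4)Q 2/2 ok · (3,5)Q 2/2 ok
Row 4: (4,0)Q 0/1 unhappy · (4,4)Q 1/1 ok
Row 5: (5,0)P 0/3 unhappy · (5,1)Q 1/2 ok · (5,2)Q 3/3 ok · (5,3)Q 2/2 ok · (5,6)P 1/1 ok
Row 6: (6,0)Q 0/1 unhappy · (6,2)Q 2/2 ok · (6,3)Q 3/3 ok · (6,4)Q 1/1 ok · (6,6)P 1/1 ok
Unsatisfied: (1,2), (1,4), (4,0), (5,0), (6,0) — 5 in total.

5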